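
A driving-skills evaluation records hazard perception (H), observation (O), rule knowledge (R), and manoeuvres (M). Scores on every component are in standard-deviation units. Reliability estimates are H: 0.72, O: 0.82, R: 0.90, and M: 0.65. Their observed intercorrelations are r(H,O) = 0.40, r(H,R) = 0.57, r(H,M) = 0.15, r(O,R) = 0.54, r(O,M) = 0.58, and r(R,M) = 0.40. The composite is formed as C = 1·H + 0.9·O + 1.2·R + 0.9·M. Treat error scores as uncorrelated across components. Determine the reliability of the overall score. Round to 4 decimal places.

Var(C) = 1 + 0.9² + 1.2² + 0.9² + 2·[0.9·0.40 + 1.2·0.57 + 0.9·0.15 + 1.08·0.54 + 0.81·0.58 + 1.08·0.40] = 4.06 + 5.328 = 9.388.
Under uncorrelated errors the observed covariances equal the true-score covariances, so only the own-variance terms attenuate.
True-score variance = [0.72 + 0.9²·0.82 + 1.2²·0.90 + 0.9²·0.65] + 5.328 = 3.2067 + 5.328 = 8.5347.
Reliability = 8.5347 / 9.388 = 0.9091.

0.9091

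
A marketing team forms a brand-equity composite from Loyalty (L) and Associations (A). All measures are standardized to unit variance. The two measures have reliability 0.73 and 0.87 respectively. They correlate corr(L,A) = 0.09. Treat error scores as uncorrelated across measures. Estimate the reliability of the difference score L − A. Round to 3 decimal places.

0.780

Var(L−A) = 1 + 1 − 2·0.09 = 2 − 0.18 = 1.82.
With uncorrelated errors the cross-covariances are all true-score covariance, so they carry over unchanged; only the diagonal terms shrink to ρᵢσᵢ².
True-score variance = [0.73 + 0.87] − 0.18 = 1.6 − 0.18 = 1.42.
Reliability = 1.42 / 1.82 = 0.780.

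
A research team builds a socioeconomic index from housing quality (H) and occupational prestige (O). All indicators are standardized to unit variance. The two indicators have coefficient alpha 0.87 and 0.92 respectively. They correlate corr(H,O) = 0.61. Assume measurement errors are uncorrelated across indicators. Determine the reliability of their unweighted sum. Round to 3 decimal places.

Var(H+O) = 2 + 2·[0.61] = 2 + 1.22 = 3.22.
Because errors are independent across components, Cov(Tᵢ,Tⱼ) = Cov(Xᵢ,Xⱼ); the off-diagonal part of the true-score variance is the same as above.
True-score variance = [0.87 + 0.92] + 1.22 = 1.79 + 1.22 = 3.01.
Reliability = 3.01 / 3.22 = 0.935.

0.935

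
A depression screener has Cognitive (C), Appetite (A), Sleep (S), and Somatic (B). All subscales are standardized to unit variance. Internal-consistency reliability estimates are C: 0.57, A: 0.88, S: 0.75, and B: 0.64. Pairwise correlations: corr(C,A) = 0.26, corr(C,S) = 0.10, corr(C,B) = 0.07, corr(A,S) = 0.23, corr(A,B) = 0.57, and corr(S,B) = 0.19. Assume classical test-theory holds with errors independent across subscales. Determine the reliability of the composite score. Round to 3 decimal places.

Var(C+A+S+B) = 4 + 2·[0.26 + 0.10 + 0.07 + 0.23 + 0.57 + 0.19] = 4 + 2.84 = 6.84.
Because errors are independent across components, Cov(Tᵢ,Tⱼ) = Cov(Xᵢ,Xⱼ); the off-diagonal part of the true-score variance is the same as above.
True-score variance = [0.57 + 0.88 + 0.75 + 0.64] + 2.84 = 2.84 + 2.84 = 5.68.
Reliability = 5.68 / 6.84 = 0.830.

0.830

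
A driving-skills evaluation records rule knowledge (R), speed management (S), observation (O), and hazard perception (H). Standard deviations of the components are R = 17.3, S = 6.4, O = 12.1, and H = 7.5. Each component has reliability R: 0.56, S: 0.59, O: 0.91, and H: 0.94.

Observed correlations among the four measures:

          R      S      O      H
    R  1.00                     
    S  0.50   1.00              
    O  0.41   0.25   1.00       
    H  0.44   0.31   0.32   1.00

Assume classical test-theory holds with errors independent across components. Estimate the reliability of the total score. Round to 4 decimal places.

0.8452

Var(R+S+O+H) = 17.3² + 6.4² + 12.1² + 7.5² + 2·[17.3·6.4·0.50 + 17.3·12.1·0.41 + 17.3·7.5·0.44 + 6.4·12.1·0.25 + 6.4·7.5·0.31 + 12.1·7.5·0.32] = 542.91 + 523.111 = 1066.02.
Because errors are independent across components, Cov(Tᵢ,Tⱼ) = Cov(Xᵢ,Xⱼ); the off-diagonal part of the true-score variance is the same as above.
True-score variance = [17.3²·0.56 + 6.4²·0.59 + 12.1²·0.91 + 7.5²·0.94] + 523.111 = 377.877 + 523.111 = 900.988.
Reliability = 900.988 / 1066.02 = 0.8452.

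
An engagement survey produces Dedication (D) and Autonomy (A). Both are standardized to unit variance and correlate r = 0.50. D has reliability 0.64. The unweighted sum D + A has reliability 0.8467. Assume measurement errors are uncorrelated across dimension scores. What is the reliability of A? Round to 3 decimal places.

0.900

Var(D+A) = 2 + 2·0.50 = 3.000.
True-score variance = ρ_D + ρ_A + 2·0.50, so 0.8467 = (0.64 + ρ_A + 1.00) / 3.000.
ρ_A = 0.8467·3.000 − 0.64 − 1.00 = 0.900.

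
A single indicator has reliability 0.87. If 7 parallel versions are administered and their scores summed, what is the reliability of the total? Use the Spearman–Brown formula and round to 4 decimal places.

ρ_k = kρ / (1 + (k−1)ρ) = 7·0.87 / (1 + 6·0.87) = 6.090 / 6.220 = 0.9791.

0.9791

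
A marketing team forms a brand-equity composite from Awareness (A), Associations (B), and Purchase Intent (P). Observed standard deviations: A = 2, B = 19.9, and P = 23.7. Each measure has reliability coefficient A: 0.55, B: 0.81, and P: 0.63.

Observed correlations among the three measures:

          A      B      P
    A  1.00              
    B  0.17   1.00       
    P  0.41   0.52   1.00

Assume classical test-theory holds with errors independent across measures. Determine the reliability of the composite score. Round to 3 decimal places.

Var(A+B+P) = 2² + 19.9² + 23.7² + 2·[2·19.9·0.17 + 2·23.7·0.41 + 19.9·23.7·0.52] = 961.7 + 542.895 = 1504.6.
With uncorrelated errors the cross-covariances are all true-score covariance, so they carry over unchanged; only the diagonal terms shrink to ρᵢσᵢ².
True-score variance = [2²·0.55 + 19.9²·0.81 + 23.7²·0.63] + 542.895 = 676.833 + 542.895 = 1219.73.
Reliability = 1219.73 / 1504.6 = 0.811.

0.811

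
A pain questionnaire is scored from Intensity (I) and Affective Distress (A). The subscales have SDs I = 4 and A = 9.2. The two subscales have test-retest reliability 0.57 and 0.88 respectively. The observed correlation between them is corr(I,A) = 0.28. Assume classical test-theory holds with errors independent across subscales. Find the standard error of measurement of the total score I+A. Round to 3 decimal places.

Var(total) = 100.64 + 20.608 = 121.248.
True-score variance = 83.6032 + 20.608 = 104.211, so reliability = 0.8595.
Error variance = 121.248 − 104.211 = 17.0368; SEM = √17.0368 = 4.128.

4.128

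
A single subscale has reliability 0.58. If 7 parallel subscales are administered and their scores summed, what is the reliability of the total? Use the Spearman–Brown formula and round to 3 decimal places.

ρ_k = kρ / (1 + (k−1)ρ) = 7·0.58 / (1 + 6·0.58) = 4.060 / 4.480 = 0.906.

0.906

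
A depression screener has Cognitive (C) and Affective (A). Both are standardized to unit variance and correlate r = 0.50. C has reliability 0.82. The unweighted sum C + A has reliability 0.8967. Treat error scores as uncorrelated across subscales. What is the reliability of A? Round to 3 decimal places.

0.870

Var(C+A) = 2 + 2·0.50 = 3.000.
True-score variance = ρ_C + ρ_A + 2·0.50, so 0.8967 = (0.82 + ρ_A + 1.00) / 3.000.
ρ_A = 0.8967·3.000 − 0.82 − 1.00 = 0.870.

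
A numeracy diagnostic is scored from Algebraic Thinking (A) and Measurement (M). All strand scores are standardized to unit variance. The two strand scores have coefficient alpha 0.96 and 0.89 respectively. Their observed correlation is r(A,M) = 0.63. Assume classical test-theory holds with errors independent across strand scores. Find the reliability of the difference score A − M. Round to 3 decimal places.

Var(A−M) = 1 + 1 − 2·0.63 = 2 − 1.26 = 0.74.
With uncorrelated errors the cross-covariances are all true-score covariance, so they carry over unchanged; only the diagonal terms shrink to ρᵢσᵢ².
True-score variance = [0.96 + 0.89] − 1.26 = 1.85 − 1.26 = 0.59.
Reliability = 0.59 / 0.74 = 0.797.

0.797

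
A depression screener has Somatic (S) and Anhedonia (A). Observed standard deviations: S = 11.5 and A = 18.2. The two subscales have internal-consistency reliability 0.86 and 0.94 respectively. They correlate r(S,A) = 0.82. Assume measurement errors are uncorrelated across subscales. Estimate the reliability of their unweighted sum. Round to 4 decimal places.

Var(S+A) = 11.5² + 18.2² + 2·[11.5·18.2·0.82] = 463.49 + 343.252 = 806.742.
With uncorrelated errors the cross-covariances are all true-score covariance, so they carry over unchanged; only the diagonal terms shrink to ρᵢσᵢ².
True-score variance = [11.5²·0.86 + 18.2²·0.94] + 343.252 = 425.101 + 343.252 = 768.353.
Reliability = 768.353 / 806.742 = 0.9524.

0.9524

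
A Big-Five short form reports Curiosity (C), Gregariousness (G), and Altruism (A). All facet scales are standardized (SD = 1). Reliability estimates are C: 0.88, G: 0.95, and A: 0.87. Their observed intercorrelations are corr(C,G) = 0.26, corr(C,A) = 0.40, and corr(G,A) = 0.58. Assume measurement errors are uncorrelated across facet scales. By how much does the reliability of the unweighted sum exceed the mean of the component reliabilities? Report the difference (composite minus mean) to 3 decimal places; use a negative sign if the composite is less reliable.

0.045

Var(sum) = 3 + 2.48 = 5.48; true-score variance = 2.7 + 2.48 = 5.18; composite reliability = 0.9453.
Mean component reliability = 0.9000.
Difference = 0.9453 − 0.9000 = 0.045.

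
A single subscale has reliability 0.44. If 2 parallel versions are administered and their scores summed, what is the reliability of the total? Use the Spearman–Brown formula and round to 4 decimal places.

0.6111

ρ_k = kρ / (1 + (k−1)ρ) = 2·0.44 / (1 + 1·0.44) = 0.880 / 1.440 = 0.6111.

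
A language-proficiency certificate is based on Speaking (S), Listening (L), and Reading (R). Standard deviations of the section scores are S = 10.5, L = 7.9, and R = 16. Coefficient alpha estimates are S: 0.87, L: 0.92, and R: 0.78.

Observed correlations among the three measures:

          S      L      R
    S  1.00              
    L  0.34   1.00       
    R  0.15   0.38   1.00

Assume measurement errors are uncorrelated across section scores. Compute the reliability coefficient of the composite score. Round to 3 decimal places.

0.880

Var(S+L+R) = 10.5² + 7.9² + 16² + 2·[10.5·7.9·0.34 + 10.5·16·0.15 + 7.9·16·0.38] = 428.66 + 202.87 = 631.53.
With uncorrelated errors the cross-covariances are all true-score covariance, so they carry over unchanged; only the diagonal terms shrink to ρᵢσᵢ².
True-score variance = [10.5²·0.87 + 7.9²·0.92 + 16²·0.78] + 202.87 = 353.015 + 202.87 = 555.885.
Reliability = 555.885 / 631.53 = 0.880.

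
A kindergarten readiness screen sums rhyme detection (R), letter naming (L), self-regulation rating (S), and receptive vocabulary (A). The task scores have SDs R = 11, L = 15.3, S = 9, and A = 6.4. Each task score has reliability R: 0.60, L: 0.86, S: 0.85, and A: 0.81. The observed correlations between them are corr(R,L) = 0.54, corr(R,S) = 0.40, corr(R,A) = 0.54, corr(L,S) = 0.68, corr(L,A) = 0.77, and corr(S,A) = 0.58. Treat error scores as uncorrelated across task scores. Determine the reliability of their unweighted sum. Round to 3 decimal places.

Var(R+L+S+A) = 11² + 15.3² + 9² + 6.4² + 2·[11·15.3·0.54 + 11·9·0.40 + 11·6.4·0.54 + 15.3·9·0.68 + 15.3·6.4·0.77 + 9·6.4·0.58] = 477.05 + 741.881 = 1218.93.
With uncorrelated errors the cross-covariances are all true-score covariance, so they carry over unchanged; only the diagonal terms shrink to ρᵢσᵢ².
True-score variance = [11²·0.60 + 15.3²·0.86 + 9²·0.85 + 6.4²·0.81] + 741.881 = 375.945 + 741.881 = 1117.83.
Reliability = 1117.83 / 1218.93 = 0.917.

0.917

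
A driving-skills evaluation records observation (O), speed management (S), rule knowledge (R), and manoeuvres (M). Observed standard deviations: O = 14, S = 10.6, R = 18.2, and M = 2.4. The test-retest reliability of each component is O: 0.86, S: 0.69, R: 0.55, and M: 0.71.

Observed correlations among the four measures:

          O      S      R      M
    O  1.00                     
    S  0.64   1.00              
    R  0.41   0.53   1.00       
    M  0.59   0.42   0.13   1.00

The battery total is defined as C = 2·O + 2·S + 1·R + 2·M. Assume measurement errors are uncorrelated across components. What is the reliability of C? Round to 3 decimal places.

0.882

Var(C) = 2²·14² + 2²·10.6² + 18.2² + 2²·2.4² + 2·[4·14·10.6·0.64 + 2·14·18.2·0.41 + 4·14·2.4·0.59 + 2·10.6·18.2·0.53 + 4·10.6·2.4·0.42 + 2·18.2·2.4·0.13] = 1587.72 + 1853.45 = 3441.17.
With uncorrelated errors the cross-covariances are all true-score covariance, so they carry over unchanged; only the diagonal terms shrink to ρᵢσᵢ².
True-score variance = [2²·14²·0.86 + 2²·10.6²·0.69 + 18.2²·0.55 + 2²·2.4²·0.71] + 1853.45 = 1182.89 + 1853.45 = 3036.35.
Reliability = 3036.35 / 3441.17 = 0.882.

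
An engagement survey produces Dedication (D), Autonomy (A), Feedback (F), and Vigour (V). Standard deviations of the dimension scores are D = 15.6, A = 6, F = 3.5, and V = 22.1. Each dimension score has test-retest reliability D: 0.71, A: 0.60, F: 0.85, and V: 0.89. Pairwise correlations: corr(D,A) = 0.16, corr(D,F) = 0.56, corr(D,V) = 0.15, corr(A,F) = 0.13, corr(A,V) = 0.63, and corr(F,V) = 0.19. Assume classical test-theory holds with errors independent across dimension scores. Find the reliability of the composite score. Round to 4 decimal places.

0.8805

Var(D+A+F+V) = 15.6² + 6² + 3.5² + 22.1² + 2·[15.6·6·0.16 + 15.6·3.5·0.56 + 15.6·22.1·0.15 + 6·3.5·0.13 + 6·22.1·0.63 + 3.5·22.1·0.19] = 780.02 + 396.461 = 1176.48.
With uncorrelated errors the cross-covariances are all true-score covariance, so they carry over unchanged; only the diagonal terms shrink to ρᵢσᵢ².
True-score variance = [15.6²·0.71 + 6²·0.60 + 3.5²·0.85 + 22.1²·0.89] + 396.461 = 639.483 + 396.461 = 1035.94.
Reliability = 1035.94 / 1176.48 = 0.8805.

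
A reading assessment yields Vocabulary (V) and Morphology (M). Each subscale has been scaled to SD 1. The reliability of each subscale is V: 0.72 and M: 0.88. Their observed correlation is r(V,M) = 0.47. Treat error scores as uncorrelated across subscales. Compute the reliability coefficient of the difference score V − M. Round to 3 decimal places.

Var(V−M) = 1 + 1 − 2·0.47 = 2 − 0.94 = 1.06.
With uncorrelated errors the cross-covariances are all true-score covariance, so they carry over unchanged; only the diagonal terms shrink to ρᵢσᵢ².
True-score variance = [0.72 + 0.88] − 0.94 = 1.6 − 0.94 = 0.66.
Reliability = 0.66 / 1.06 = 0.623.

0.623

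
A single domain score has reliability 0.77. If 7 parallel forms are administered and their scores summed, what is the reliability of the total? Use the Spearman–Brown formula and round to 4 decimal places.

ρ_k = kρ / (1 + (k−1)ρ) = 7·0.77 / (1 + 6·0.77) = 5.390 / 5.620 = 0.9591.

0.9591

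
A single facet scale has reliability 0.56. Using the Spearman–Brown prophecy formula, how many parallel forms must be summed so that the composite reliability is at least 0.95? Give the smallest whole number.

k ≥ ρ*(1−ρ₁)/(ρ₁(1−ρ*)) = 0.95·0.44 / (0.56·0.05) = 14.929.
Smallest integer k = 15.

15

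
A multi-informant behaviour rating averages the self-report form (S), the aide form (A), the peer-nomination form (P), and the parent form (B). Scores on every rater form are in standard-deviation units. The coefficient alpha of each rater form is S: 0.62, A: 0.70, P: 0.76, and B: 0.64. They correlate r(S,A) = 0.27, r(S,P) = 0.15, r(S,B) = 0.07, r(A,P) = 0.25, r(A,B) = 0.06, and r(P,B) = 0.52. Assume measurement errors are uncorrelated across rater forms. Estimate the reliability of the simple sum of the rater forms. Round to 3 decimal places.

0.807

Var(S+A+P+B) = 4 + 2·[0.27 + 0.15 + 0.07 + 0.25 + 0.06 + 0.52] = 4 + 2.64 = 6.64.
With uncorrelated errors the cross-covariances are all true-score covariance, so they carry over unchanged; only the diagonal terms shrink to ρᵢσᵢ².
True-score variance = [0.62 + 0.70 + 0.76 + 0.64] + 2.64 = 2.72 + 2.64 = 5.36.
Reliability = 5.36 / 6.64 = 0.807.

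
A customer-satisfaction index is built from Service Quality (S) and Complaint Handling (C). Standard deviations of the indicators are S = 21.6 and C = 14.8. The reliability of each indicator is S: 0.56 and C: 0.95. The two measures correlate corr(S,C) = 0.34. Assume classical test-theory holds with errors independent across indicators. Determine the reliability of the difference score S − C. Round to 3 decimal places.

0.538

Var(S−C) = 21.6² + 14.8² − 2·21.6·14.8·0.34 = 685.6 − 217.382 = 468.218.
With uncorrelated errors the cross-covariances are all true-score covariance, so they carry over unchanged; only the diagonal terms shrink to ρᵢσᵢ².
True-score variance = [21.6²·0.56 + 14.8²·0.95] − 217.382 = 469.362 − 217.382 = 251.979.
Reliability = 251.979 / 468.218 = 0.538.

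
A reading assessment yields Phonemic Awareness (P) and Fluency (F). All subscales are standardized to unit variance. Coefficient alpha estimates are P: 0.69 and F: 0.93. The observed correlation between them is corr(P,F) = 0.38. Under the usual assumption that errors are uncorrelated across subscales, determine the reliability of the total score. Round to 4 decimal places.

Var(P+F) = 2 + 2·[0.38] = 2 + 0.76 = 2.76.
Under uncorrelated errors the observed covariances equal the true-score covariances, so only the own-variance terms attenuate.
True-score variance = [0.69 + 0.93] + 0.76 = 1.62 + 0.76 = 2.38.
Reliability = 2.38 / 2.76 = 0.8623.

0.8623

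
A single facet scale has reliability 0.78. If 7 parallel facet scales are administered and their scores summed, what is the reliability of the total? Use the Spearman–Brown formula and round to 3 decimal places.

0.961

ρ_k = kρ / (1 + (k−1)ρ) = 7·0.78 / (1 + 6·0.78) = 5.460 / 5.680 = 0.961.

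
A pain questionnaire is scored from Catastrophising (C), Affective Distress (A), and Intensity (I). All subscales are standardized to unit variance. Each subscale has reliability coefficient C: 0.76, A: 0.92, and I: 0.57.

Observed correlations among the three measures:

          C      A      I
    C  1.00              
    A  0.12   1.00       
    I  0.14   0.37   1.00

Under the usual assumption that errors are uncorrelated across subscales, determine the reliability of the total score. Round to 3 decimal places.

Var(C+A+I) = 3 + 2·[0.12 + 0.14 + 0.37] = 3 + 1.26 = 4.26.
Because errors are independent across components, Cov(Tᵢ,Tⱼ) = Cov(Xᵢ,Xⱼ); the off-diagonal part of the true-score variance is the same as above.
True-score variance = [0.76 + 0.92 + 0.57] + 1.26 = 2.25 + 1.26 = 3.51.
Reliability = 3.51 / 4.26 = 0.824.

0.824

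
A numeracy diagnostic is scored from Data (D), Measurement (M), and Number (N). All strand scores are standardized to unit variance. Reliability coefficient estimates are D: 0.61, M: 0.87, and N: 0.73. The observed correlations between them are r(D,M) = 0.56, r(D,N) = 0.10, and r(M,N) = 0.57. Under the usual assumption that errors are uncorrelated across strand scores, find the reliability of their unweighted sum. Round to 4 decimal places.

Var(D+M+N) = 3 + 2·[0.56 + 0.10 + 0.57] = 3 + 2.46 = 5.46.
Under uncorrelated errors the observed covariances equal the true-score covariances, so only the own-variance terms attenuate.
True-score variance = [0.61 + 0.87 + 0.73] + 2.46 = 2.21 + 2.46 = 4.67.
Reliability = 4.67 / 5.46 = 0.8553.

0.8553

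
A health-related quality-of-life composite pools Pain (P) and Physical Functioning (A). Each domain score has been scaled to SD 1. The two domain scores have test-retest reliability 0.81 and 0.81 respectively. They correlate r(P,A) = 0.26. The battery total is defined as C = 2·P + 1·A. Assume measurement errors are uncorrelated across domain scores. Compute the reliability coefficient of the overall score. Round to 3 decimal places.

Var(C) = 2² + 1 + 2·[2·0.26] = 5 + 1.04 = 6.04.
Because errors are independent across components, Cov(Tᵢ,Tⱼ) = Cov(Xᵢ,Xⱼ); the off-diagonal part of the true-score variance is the same as above.
True-score variance = [2²·0.81 + 0.81] + 1.04 = 4.05 + 1.04 = 5.09.
Reliability = 5.09 / 6.04 = 0.843.

0.843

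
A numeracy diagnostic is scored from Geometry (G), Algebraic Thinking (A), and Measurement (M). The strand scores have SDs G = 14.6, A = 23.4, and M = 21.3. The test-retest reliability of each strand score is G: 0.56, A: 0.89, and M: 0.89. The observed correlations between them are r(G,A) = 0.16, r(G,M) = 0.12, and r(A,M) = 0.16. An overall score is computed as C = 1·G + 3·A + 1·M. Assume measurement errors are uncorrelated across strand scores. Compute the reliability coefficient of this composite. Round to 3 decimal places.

Var(C) = 14.6² + 3²·23.4² + 21.3² + 2·[3·14.6·23.4·0.16 + 14.6·21.3·0.12 + 3·23.4·21.3·0.16] = 5594.89 + 881.093 = 6475.98.
Because errors are independent across components, Cov(Tᵢ,Tⱼ) = Cov(Xᵢ,Xⱼ); the off-diagonal part of the true-score variance is the same as above.
True-score variance = [14.6²·0.56 + 3²·23.4²·0.89 + 21.3²·0.89] + 881.093 = 4909.11 + 881.093 = 5790.2.
Reliability = 5790.2 / 6475.98 = 0.894.

0.894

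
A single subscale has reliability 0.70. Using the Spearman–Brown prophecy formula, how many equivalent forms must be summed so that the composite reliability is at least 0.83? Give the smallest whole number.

3

k ≥ ρ*(1−ρ₁)/(ρ₁(1−ρ*)) = 0.83·0.30 / (0.70·0.17) = 2.092.
Smallest integer k = 3.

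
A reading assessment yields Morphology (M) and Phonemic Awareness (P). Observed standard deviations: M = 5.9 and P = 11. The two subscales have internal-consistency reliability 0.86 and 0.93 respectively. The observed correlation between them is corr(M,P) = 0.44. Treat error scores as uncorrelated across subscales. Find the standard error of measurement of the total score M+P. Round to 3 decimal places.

3.653

Var(total) = 155.81 + 57.112 = 212.922.
True-score variance = 142.467 + 57.112 = 199.579, so reliability = 0.9373.
Error variance = 212.922 − 199.579 = 13.3434; SEM = √13.3434 = 3.653.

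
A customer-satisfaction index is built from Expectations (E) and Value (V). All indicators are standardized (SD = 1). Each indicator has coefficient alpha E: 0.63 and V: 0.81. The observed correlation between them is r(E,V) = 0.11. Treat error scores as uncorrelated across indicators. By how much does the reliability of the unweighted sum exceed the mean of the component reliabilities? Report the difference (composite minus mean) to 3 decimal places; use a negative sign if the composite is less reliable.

0.028

Var(sum) = 2 + 0.22 = 2.22; true-score variance = 1.44 + 0.22 = 1.66; composite reliability = 0.7477.
Mean component reliability = 0.7200.
Difference = 0.7477 − 0.7200 = 0.028.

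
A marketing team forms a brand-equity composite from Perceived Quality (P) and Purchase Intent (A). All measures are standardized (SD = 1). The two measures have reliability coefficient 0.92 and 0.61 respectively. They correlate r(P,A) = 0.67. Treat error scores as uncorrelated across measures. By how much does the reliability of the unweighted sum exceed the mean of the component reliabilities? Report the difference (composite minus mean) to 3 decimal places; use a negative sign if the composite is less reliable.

Var(sum) = 2 + 1.34 = 3.34; true-score variance = 1.53 + 1.34 = 2.87; composite reliability = 0.8593.
Mean component reliability = 0.7650.
Difference = 0.8593 − 0.7650 = 0.094.

0.094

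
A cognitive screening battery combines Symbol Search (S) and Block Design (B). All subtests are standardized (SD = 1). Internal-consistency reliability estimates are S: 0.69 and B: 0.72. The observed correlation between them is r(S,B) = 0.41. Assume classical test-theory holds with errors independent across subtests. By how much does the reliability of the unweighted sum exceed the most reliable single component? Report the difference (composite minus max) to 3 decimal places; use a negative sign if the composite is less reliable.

Var(sum) = 2 + 0.82 = 2.82; true-score variance = 1.41 + 0.82 = 2.23; composite reliability = 0.7908.
Max component reliability = 0.7200.
Difference = 0.7908 − 0.7200 = 0.071.

0.071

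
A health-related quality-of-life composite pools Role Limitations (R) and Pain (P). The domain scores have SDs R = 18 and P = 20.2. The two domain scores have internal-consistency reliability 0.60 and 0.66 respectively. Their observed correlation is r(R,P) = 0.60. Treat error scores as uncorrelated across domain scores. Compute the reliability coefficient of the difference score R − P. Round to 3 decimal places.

0.093

Var(R−P) = 18² + 20.2² − 2·18·20.2·0.60 = 732.04 − 436.32 = 295.72.
Under uncorrelated errors the observed covariances equal the true-score covariances, so only the own-variance terms attenuate.
True-score variance = [18²·0.60 + 20.2²·0.66] − 436.32 = 463.706 − 436.32 = 27.3864.
Reliability = 27.3864 / 295.72 = 0.093.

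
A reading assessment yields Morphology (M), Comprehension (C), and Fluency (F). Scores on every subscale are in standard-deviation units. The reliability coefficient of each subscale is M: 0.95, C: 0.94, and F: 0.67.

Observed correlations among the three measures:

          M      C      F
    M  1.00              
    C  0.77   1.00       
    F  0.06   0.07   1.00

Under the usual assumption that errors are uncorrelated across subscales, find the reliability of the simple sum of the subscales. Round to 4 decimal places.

Var(M+C+F) = 3 + 2·[0.77 + 0.06 + 0.07] = 3 + 1.8 = 4.8.
Because errors are independent across components, Cov(Tᵢ,Tⱼ) = Cov(Xᵢ,Xⱼ); the off-diagonal part of the true-score variance is the same as above.
True-score variance = [0.95 + 0.94 + 0.67] + 1.8 = 2.56 + 1.8 = 4.36.
Reliability = 4.36 / 4.8 = 0.9083.

0.9083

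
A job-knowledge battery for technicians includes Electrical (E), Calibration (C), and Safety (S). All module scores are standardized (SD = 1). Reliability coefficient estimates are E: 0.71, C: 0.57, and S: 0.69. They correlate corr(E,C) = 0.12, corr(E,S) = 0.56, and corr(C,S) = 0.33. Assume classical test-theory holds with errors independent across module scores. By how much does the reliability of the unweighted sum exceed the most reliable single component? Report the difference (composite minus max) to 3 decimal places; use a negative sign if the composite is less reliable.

0.085

Var(sum) = 3 + 2.02 = 5.02; true-score variance = 1.97 + 2.02 = 3.99; composite reliability = 0.7948.
Max component reliability = 0.7100.
Difference = 0.7948 − 0.7100 = 0.085.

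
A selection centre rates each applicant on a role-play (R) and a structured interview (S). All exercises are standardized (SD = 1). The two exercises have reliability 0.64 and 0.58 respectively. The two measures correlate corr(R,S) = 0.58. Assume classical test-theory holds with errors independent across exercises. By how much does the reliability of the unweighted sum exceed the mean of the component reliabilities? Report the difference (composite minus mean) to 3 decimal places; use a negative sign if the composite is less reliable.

0.143

Var(sum) = 2 + 1.16 = 3.16; true-score variance = 1.22 + 1.16 = 2.38; composite reliability = 0.7532.
Mean component reliability = 0.6100.
Difference = 0.7532 − 0.6100 = 0.143.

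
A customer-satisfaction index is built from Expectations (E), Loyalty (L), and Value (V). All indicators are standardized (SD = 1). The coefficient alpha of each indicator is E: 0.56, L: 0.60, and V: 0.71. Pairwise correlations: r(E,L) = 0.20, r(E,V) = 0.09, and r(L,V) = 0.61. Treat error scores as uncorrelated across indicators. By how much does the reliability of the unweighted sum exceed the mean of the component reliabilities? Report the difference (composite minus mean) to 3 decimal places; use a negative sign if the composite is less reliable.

0.141

Var(sum) = 3 + 1.8 = 4.8; true-score variance = 1.87 + 1.8 = 3.67; composite reliability = 0.7646.
Mean component reliability = 0.6233.
Difference = 0.7646 − 0.6233 = 0.141.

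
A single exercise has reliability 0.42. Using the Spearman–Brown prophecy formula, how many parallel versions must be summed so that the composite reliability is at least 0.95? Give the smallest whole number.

27

k ≥ ρ*(1−ρ₁)/(ρ₁(1−ρ*)) = 0.95·0.58 / (0.42·0.05) = 26.238.
Smallest integer k = 27.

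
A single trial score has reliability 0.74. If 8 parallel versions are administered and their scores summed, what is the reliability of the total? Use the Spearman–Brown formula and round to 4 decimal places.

0.9579

ρ_k = kρ / (1 + (k−1)ρ) = 8·0.74 / (1 + 7·0.74) = 5.920 / 6.180 = 0.9579.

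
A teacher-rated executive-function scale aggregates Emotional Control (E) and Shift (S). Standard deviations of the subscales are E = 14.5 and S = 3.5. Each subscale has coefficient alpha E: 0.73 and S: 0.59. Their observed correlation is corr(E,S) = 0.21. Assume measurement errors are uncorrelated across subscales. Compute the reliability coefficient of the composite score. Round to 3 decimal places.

0.747

Var(E+S) = 14.5² + 3.5² + 2·[14.5·3.5·0.21] = 222.5 + 21.315 = 243.815.
Under uncorrelated errors the observed covariances equal the true-score covariances, so only the own-variance terms attenuate.
True-score variance = [14.5²·0.73 + 3.5²·0.59] + 21.315 = 160.71 + 21.315 = 182.025.
Reliability = 182.025 / 243.815 = 0.747.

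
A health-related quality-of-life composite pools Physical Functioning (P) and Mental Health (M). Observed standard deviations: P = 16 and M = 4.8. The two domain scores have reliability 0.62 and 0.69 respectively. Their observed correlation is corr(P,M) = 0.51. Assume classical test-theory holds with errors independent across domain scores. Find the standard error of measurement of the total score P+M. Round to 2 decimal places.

Var(total) = 279.04 + 78.336 = 357.376.
True-score variance = 174.618 + 78.336 = 252.954, so reliability = 0.7078.
Error variance = 357.376 − 252.954 = 104.422; SEM = √104.422 = 10.22.

10.22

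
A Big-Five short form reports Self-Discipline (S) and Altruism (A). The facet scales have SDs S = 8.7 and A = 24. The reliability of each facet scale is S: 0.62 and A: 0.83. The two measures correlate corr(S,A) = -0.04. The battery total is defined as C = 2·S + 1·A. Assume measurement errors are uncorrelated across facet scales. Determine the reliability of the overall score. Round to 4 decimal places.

Var(C) = 2²·8.7² + 24² + 2·[2·8.7·24·(-0.04)] = 878.76 − 33.408 = 845.352.
With uncorrelated errors the cross-covariances are all true-score covariance, so they carry over unchanged; only the diagonal terms shrink to ρᵢσᵢ².
True-score variance = [2²·8.7²·0.62 + 24²·0.83] − 33.408 = 665.791 − 33.408 = 632.383.
Reliability = 632.383 / 845.352 = 0.7481.

0.7481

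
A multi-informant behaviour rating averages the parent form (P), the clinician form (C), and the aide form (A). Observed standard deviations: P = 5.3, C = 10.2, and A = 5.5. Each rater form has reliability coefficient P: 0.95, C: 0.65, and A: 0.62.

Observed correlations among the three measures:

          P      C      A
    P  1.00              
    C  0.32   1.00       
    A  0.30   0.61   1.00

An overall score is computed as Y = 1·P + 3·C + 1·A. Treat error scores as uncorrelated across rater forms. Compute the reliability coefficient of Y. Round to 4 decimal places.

0.7422

Var(Y) = 5.3² + 3²·10.2² + 5.5² + 2·[3·5.3·10.2·0.32 + 5.3·5.5·0.30 + 3·10.2·5.5·0.61] = 994.7 + 326.611 = 1321.31.
Under uncorrelated errors the observed covariances equal the true-score covariances, so only the own-variance terms attenuate.
True-score variance = [5.3²·0.95 + 3²·10.2²·0.65 + 5.5²·0.62] + 326.611 = 654.074 + 326.611 = 980.686.
Reliability = 980.686 / 1321.31 = 0.7422.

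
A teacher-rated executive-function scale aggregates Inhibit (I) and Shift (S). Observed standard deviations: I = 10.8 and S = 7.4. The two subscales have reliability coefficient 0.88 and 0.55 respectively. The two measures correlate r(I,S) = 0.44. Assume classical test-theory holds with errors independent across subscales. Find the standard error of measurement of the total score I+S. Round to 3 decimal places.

6.216

Var(total) = 171.4 + 70.3296 = 241.73.
True-score variance = 132.761 + 70.3296 = 203.091, so reliability = 0.8402.
Error variance = 241.73 − 203.091 = 38.6388; SEM = √38.6388 = 6.216.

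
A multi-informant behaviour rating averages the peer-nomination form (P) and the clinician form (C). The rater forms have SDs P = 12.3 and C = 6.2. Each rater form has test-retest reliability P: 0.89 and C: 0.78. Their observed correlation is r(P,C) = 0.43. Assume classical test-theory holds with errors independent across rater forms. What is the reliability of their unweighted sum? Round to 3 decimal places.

0.902

Var(P+C) = 12.3² + 6.2² + 2·[12.3·6.2·0.43] = 189.73 + 65.5836 = 255.314.
With uncorrelated errors the cross-covariances are all true-score covariance, so they carry over unchanged; only the diagonal terms shrink to ρᵢσᵢ².
True-score variance = [12.3²·0.89 + 6.2²·0.78] + 65.5836 = 164.631 + 65.5836 = 230.215.
Reliability = 230.215 / 255.314 = 0.902.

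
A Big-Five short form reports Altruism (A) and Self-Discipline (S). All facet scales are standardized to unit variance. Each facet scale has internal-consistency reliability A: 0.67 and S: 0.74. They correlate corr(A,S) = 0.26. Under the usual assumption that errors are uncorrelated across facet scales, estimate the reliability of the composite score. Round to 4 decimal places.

0.7659

Var(A+S) = 2 + 2·[0.26] = 2 + 0.52 = 2.52.
Because errors are independent across components, Cov(Tᵢ,Tⱼ) = Cov(Xᵢ,Xⱼ); the off-diagonal part of the true-score variance is the same as above.
True-score variance = [0.67 + 0.74] + 0.52 = 1.41 + 0.52 = 1.93.
Reliability = 1.93 / 2.52 = 0.7659.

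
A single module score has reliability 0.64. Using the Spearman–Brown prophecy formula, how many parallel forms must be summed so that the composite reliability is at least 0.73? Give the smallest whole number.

2

k ≥ ρ*(1−ρ₁)/(ρ₁(1−ρ*)) = 0.73·0.36 / (0.64·0.27) = 1.521.
Smallest integer k = 2.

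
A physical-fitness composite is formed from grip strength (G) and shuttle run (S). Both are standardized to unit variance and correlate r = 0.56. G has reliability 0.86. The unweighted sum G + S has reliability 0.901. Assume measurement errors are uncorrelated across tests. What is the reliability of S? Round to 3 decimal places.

Var(G+S) = 2 + 2·0.56 = 3.120.
True-score variance = ρ_G + ρ_S + 2·0.56, so 0.901 = (0.86 + ρ_S + 1.12) / 3.120.
ρ_S = 0.901·3.120 − 0.86 − 1.12 = 0.831.

0.831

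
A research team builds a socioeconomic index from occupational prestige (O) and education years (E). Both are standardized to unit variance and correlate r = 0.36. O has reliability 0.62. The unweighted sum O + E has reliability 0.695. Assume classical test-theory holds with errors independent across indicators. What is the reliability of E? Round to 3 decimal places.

0.550

Var(O+E) = 2 + 2·0.36 = 2.720.
True-score variance = ρ_O + ρ_E + 2·0.36, so 0.695 = (0.62 + ρ_E + 0.72) / 2.720.
ρ_E = 0.695·2.720 − 0.62 − 0.72 = 0.550.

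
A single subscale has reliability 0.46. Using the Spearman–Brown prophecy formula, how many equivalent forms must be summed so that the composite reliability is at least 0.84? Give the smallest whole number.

k ≥ ρ*(1−ρ₁)/(ρ₁(1−ρ*)) = 0.84·0.54 / (0.46·0.16) = 6.163.
Smallest integer k = 7.

7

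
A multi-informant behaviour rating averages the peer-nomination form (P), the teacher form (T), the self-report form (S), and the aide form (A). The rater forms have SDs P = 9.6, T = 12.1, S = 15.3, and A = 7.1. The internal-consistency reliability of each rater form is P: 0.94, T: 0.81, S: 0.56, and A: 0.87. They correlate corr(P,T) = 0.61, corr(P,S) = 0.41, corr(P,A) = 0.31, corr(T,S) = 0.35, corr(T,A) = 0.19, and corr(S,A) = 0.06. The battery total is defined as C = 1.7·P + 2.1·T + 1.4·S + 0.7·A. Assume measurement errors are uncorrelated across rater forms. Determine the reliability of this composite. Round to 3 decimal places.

Var(C) = 1.7²·9.6² + 2.1²·12.1² + 1.4²·15.3² + 0.7²·7.1² + 2·[3.57·9.6·12.1·0.61 + 2.38·9.6·15.3·0.41 + 1.19·9.6·7.1·0.31 + 2.94·12.1·15.3·0.35 + 1.47·12.1·7.1·0.19 + 0.98·15.3·7.1·0.06] = 1395.53 + 1284.62 = 2680.15.
With uncorrelated errors the cross-covariances are all true-score covariance, so they carry over unchanged; only the diagonal terms shrink to ρᵢσᵢ².
True-score variance = [1.7²·9.6²·0.94 + 2.1²·12.1²·0.81 + 1.4²·15.3²·0.56 + 0.7²·7.1²·0.87] + 1284.62 = 1051.78 + 1284.62 = 2336.4.
Reliability = 2336.4 / 2680.15 = 0.872.

0.872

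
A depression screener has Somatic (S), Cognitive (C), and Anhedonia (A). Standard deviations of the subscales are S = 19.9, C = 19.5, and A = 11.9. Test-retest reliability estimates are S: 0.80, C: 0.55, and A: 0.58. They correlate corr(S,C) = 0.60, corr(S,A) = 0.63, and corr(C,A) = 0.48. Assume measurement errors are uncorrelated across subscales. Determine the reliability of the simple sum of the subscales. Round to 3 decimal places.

0.837

Var(S+C+A) = 19.9² + 19.5² + 11.9² + 2·[19.9·19.5·0.60 + 19.9·11.9·0.63 + 19.5·11.9·0.48] = 917.87 + 986.809 = 1904.68.
Because errors are independent across components, Cov(Tᵢ,Tⱼ) = Cov(Xᵢ,Xⱼ); the off-diagonal part of the true-score variance is the same as above.
True-score variance = [19.9²·0.80 + 19.5²·0.55 + 11.9²·0.58] + 986.809 = 608.079 + 986.809 = 1594.89.
Reliability = 1594.89 / 1904.68 = 0.837.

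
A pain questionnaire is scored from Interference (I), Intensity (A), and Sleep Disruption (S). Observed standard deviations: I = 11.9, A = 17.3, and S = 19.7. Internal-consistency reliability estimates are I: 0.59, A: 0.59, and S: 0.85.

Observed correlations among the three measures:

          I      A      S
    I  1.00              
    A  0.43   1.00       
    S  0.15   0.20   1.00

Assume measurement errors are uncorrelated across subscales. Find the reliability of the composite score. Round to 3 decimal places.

0.803

Var(I+A+S) = 11.9² + 17.3² + 19.7² + 2·[11.9·17.3·0.43 + 11.9·19.7·0.15 + 17.3·19.7·0.20] = 828.99 + 383.701 = 1212.69.
Under uncorrelated errors the observed covariances equal the true-score covariances, so only the own-variance terms attenuate.
True-score variance = [11.9²·0.59 + 17.3²·0.59 + 19.7²·0.85] + 383.701 = 590.007 + 383.701 = 973.709.
Reliability = 973.709 / 1212.69 = 0.803.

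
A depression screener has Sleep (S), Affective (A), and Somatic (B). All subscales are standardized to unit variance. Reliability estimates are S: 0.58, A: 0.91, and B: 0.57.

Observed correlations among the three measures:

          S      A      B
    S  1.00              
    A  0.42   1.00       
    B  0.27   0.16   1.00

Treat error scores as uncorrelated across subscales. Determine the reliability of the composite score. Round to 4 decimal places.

0.8000

Var(S+A+B) = 3 + 2·[0.42 + 0.27 + 0.16] = 3 + 1.7 = 4.7.
With uncorrelated errors the cross-covariances are all true-score covariance, so they carry over unchanged; only the diagonal terms shrink to ρᵢσᵢ².
True-score variance = [0.58 + 0.91 + 0.57] + 1.7 = 2.06 + 1.7 = 3.76.
Reliability = 3.76 / 4.7 = 0.8000.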